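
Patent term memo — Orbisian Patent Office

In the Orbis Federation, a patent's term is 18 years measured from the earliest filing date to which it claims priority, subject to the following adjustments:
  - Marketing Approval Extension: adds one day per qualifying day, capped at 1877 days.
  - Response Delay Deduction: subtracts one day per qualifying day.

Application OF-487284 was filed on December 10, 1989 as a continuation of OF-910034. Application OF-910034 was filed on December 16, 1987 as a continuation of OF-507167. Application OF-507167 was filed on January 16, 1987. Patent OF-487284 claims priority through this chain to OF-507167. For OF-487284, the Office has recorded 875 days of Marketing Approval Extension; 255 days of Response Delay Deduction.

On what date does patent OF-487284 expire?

2006-09-28

Earliest priority filing: 16 January 1987.
Base term: 16 January 1987 + 18 years → 16 January 2005.
Marketing Approval Extension: 875 days (within the 1877-day cap) → +875 days → 10 June 2007.
Response Delay Deduction: −255 days → 28 September 2006.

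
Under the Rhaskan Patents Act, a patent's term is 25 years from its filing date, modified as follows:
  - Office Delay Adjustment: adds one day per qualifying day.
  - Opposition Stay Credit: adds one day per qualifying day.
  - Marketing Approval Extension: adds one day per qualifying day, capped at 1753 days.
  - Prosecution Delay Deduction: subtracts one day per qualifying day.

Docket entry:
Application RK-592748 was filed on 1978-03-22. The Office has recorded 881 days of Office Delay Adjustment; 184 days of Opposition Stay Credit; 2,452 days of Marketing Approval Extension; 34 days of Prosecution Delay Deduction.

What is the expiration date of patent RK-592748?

2010-11-04

Base term: filing date + 25 years → 22 March 2003.
Office Delay Adjustment: +881 days → 19 August 2005.
Opposition Stay Credit: +184 days → 19 February 2006.
Marketing Approval Extension: 2452 days claimed exceeds the 1753-day cap, so +1753 days → 8 December 2010.
Prosecution Delay Deduction: −34 days → 4 November 2010.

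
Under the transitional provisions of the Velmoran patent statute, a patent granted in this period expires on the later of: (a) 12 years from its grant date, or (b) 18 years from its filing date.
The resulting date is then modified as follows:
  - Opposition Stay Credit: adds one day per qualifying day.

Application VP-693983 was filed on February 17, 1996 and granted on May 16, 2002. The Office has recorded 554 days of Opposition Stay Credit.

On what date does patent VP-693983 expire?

(a) grant + 12 years → 16 May 2014.
(b) filing + 18 years → 17 February 2014.
Later of the two: 16 May 2014.
Opposition Stay Credit: +554 days → 21 November 2015.

2015-11-21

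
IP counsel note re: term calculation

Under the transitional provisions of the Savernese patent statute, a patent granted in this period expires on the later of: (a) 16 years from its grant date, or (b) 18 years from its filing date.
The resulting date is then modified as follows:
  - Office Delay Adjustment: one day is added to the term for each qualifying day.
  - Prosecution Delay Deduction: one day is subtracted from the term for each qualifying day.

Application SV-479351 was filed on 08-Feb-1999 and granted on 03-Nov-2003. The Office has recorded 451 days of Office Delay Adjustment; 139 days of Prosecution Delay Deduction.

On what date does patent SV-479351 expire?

2020-09-10

(a) grant + 16 years → 3 November 2019.
(b) filing + 18 years → 8 February 2017.
Later of the two: 3 November 2019.
Office Delay Adjustment: +451 days → 27 January 2021.
Prosecution Delay Deduction: −139 days → 10 September 2020.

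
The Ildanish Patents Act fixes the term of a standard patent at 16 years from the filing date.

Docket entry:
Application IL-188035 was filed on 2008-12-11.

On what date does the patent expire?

Filing date + 16 years → 11 December 2024.

December 11, 2024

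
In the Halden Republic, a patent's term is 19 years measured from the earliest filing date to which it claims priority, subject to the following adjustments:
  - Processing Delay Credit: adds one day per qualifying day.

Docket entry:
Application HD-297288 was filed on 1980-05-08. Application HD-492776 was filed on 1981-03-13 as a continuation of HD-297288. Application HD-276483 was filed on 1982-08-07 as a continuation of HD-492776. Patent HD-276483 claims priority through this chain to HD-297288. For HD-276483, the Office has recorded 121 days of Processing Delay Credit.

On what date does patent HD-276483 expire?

September 6, 1999

Earliest priority filing: 8 May 1980.
Base term: 8 May 1980 + 19 years → 8 May 1999.
Processing Delay Credit: +121 days → 6 September 1999.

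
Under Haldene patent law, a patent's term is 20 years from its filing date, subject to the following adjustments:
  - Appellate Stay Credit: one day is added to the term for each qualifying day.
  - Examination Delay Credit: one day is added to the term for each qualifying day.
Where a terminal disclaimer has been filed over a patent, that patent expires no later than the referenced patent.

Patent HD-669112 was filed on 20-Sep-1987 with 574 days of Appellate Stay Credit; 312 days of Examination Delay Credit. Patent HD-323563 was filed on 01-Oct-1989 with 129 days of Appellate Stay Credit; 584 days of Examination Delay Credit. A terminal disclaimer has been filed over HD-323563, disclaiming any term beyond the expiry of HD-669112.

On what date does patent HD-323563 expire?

Natural term of HD-323563:
  Base: filing + 20 years → 1 October 2009.
  Appellate Stay Credit: +129 days → 7 February 2010.
  Examination Delay Credit: +584 days → 14 September 2011.
Expiry of referenced patent HD-669112:
  Base: filing + 20 years → 20 September 2007.
  Appellate Stay Credit: +574 days → 16 April 2009.
  Examination Delay Credit: +312 days → 22 February 2010.
Terminal disclaimer: HD-323563 expires on the earlier of 14 September 2011 and 22 February 2010.

2010-02-22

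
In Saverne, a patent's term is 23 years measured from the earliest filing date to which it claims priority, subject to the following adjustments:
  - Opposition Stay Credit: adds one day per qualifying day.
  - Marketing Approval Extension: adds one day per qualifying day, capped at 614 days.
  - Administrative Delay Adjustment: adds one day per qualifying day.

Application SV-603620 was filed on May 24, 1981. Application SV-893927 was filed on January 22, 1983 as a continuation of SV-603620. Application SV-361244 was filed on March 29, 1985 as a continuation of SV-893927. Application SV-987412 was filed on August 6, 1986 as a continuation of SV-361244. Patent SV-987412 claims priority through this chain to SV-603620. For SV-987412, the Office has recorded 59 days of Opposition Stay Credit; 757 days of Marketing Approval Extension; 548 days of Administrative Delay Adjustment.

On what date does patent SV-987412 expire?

September 27, 2007

Earliest priority filing: 24 May 1981.
Base term: 24 May 1981 + 23 years → 24 May 2004.
Opposition Stay Credit: +59 days → 22 July 2004.
Marketing Approval Extension: 757 days claimed exceeds the 614-day cap, so +614 days → 28 March 2006.
Administrative Delay Adjustment: +548 days → 27 September 2007.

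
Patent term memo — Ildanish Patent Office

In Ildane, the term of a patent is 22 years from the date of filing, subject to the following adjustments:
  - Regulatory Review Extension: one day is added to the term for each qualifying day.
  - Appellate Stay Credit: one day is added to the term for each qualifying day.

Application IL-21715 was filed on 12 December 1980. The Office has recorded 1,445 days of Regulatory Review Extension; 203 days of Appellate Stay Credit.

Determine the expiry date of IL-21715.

Base term: filing date + 22 years → 12 December 2002.
Regulatory Review Extension: +1445 days → 26 November 2006.
Appellate Stay Credit: +203 days → 17 June 2007.

2007-06-17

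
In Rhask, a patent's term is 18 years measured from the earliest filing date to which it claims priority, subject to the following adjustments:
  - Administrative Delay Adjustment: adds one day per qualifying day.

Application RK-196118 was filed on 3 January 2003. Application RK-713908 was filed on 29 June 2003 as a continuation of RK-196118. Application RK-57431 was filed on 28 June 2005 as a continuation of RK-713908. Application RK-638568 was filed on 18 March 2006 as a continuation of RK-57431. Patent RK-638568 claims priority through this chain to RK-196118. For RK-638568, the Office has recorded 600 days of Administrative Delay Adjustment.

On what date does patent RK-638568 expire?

August 26, 2022

Earliest priority filing: 3 January 2003.
Base term: 3 January 2003 + 18 years → 3 January 2021.
Administrative Delay Adjustment: +600 days → 26 August 2022.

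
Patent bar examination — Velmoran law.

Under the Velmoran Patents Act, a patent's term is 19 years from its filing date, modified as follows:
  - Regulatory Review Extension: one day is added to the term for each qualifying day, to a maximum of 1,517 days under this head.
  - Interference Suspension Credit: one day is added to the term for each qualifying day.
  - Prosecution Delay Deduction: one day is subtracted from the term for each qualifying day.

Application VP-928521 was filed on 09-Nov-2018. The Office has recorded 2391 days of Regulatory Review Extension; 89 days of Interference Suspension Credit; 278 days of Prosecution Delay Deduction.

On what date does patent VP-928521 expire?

June 29, 2041

Base term: filing date + 19 years → 9 November 2037.
Regulatory Review Extension: 2391 days claimed exceeds the 1517-day cap, so +1517 days → 4 January 2042.
Interference Suspension Credit: +89 days → 3 April 2042.
Prosecution Delay Deduction: −278 days → 29 June 2041.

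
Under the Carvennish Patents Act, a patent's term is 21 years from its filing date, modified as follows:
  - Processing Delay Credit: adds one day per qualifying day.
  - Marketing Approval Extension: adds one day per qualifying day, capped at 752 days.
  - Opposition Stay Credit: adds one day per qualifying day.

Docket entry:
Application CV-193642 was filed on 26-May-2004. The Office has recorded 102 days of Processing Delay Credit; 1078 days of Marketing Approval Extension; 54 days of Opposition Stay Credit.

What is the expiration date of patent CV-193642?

Base term: filing date + 21 years → 26 May 2025.
Processing Delay Credit: +102 days → 5 September 2025.
Marketing Approval Extension: 1078 days claimed exceeds the 752-day cap, so +752 days → 27 September 2027.
Opposition Stay Credit: +54 days → 20 November 2027.

2027-11-20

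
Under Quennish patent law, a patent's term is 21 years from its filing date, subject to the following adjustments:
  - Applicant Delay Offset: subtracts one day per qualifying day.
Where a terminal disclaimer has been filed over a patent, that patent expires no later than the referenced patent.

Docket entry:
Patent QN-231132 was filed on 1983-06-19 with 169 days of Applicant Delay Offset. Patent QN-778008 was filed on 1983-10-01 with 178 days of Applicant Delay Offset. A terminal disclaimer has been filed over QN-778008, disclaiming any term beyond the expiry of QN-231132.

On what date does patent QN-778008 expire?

Natural term of QN-778008:
  Base: filing + 21 years → 1 October 2004.
  Applicant Delay Offset: −178 days → 6 April 2004.
Expiry of referenced patent QN-231132:
  Base: filing + 21 years → 19 June 2004.
  Applicant Delay Offset: −169 days → 2 January 2004.
Terminal disclaimer: QN-778008 expires on the earlier of 6 April 2004 and 2 January 2004.

January 2, 2004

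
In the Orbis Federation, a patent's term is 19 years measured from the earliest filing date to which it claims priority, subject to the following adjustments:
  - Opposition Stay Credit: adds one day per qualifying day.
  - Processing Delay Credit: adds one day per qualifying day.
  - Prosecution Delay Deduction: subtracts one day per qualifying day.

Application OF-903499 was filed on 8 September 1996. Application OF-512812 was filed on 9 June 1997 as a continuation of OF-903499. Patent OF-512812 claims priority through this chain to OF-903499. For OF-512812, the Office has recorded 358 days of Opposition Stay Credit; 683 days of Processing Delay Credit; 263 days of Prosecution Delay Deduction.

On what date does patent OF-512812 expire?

Earliest priority filing: 8 September 1996.
Base term: 8 September 1996 + 19 years → 8 September 2015.
Opposition Stay Credit: +358 days → 31 August 2016.
Processing Delay Credit: +683 days → 15 July 2018.
Prosecution Delay Deduction: −263 days → 25 October 2017.

2017-10-25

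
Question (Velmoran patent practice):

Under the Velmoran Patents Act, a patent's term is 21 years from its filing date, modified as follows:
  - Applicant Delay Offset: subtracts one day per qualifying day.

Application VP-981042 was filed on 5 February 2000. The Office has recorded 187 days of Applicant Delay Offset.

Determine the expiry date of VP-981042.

August 2, 2020

Base term: filing date + 21 years → 5 February 2021.
Applicant Delay Offset: −187 days → 2 August 2020.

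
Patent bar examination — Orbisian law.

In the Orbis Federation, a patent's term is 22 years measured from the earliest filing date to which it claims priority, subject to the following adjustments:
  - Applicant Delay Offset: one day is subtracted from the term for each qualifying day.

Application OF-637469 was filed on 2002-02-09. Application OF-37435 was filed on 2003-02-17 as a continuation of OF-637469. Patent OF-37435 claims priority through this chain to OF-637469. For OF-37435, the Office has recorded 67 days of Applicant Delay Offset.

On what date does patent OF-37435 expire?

Earliest priority filing: 9 February 2002.
Base term: 9 February 2002 + 22 years → 9 February 2024.
Applicant Delay Offset: −67 days → 4 December 2023.

December 4, 2023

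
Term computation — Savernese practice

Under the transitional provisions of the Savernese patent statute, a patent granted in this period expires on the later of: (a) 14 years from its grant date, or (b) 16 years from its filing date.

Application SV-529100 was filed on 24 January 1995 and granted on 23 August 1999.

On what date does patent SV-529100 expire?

(a) grant + 14 years → 23 August 2013.
(b) filing + 16 years → 24 January 2011.
Later of the two: 23 August 2013.

August 23, 2013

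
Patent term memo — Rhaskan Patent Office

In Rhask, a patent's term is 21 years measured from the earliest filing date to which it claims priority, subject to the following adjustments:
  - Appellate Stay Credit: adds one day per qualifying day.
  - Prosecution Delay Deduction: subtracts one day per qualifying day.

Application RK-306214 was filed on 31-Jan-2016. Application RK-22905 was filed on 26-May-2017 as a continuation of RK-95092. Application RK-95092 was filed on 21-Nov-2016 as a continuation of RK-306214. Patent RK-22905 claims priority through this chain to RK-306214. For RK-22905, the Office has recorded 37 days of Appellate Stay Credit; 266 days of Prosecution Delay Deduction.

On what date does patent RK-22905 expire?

2036-06-16

Earliest priority filing: 31 January 2016.
Base term: 31 January 2016 + 21 years → 31 January 2037.
Appellate Stay Credit: +37 days → 9 March 2037.
Prosecution Delay Deduction: −266 days → 16 June 2036.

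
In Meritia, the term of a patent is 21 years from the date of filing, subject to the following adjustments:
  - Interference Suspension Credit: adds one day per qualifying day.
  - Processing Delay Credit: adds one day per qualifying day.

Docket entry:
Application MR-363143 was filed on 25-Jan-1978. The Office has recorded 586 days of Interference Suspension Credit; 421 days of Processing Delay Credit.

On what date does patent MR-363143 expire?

2001-10-28

Base term: filing date + 21 years → 25 January 1999.
Interference Suspension Credit: +586 days → 2 September 2000.
Processing Delay Credit: +421 days → 28 October 2001.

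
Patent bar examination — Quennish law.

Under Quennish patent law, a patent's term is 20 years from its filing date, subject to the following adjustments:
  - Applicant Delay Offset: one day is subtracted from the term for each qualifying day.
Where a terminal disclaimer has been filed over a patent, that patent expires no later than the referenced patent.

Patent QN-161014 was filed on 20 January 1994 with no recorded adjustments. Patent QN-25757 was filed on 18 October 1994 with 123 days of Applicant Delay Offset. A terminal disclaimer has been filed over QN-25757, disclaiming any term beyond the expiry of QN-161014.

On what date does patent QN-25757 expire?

Natural term of QN-25757:
  Base: filing + 20 years → 18 October 2014.
  Applicant Delay Offset: −123 days → 17 June 2014.
Expiry of referenced patent QN-161014:
  Base: filing + 20 years → 20 January 2014.
Terminal disclaimer: QN-25757 expires on the earlier of 17 June 2014 and 20 January 2014.

January 20, 2014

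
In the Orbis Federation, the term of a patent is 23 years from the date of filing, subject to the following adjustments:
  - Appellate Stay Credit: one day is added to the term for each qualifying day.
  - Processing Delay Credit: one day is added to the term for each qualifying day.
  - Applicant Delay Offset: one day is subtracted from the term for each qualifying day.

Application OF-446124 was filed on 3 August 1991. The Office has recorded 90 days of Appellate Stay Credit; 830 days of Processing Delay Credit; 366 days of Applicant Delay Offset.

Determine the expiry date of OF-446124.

2016-02-08

Base term: filing date + 23 years → 3 August 2014.
Appellate Stay Credit: +90 days → 1 November 2014.
Processing Delay Credit: +830 days → 8 February 2017.
Applicant Delay Offset: −366 days → 8 February 2016.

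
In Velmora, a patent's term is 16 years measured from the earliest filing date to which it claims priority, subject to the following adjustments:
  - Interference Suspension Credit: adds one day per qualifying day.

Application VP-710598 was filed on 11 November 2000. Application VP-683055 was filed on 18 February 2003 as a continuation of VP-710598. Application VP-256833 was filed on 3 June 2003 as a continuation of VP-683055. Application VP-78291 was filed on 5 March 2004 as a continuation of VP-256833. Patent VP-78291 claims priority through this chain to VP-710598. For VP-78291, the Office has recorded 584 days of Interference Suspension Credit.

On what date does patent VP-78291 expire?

Earliest priority filing: 11 November 2000.
Base term: 11 November 2000 + 16 years → 11 November 2016.
Interference Suspension Credit: +584 days → 18 June 2018.

June 18, 2018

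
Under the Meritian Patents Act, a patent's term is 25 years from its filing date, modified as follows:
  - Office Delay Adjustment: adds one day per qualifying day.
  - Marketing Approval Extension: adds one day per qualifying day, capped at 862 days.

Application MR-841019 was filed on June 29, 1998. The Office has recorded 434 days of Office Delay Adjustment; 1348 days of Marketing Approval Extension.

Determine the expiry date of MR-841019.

Base term: filing date + 25 years → 29 June 2023.
Office Delay Adjustment: +434 days → 5 September 2024.
Marketing Approval Extension: 1348 days claimed exceeds the 862-day cap, so +862 days → 15 January 2027.

January 15, 2027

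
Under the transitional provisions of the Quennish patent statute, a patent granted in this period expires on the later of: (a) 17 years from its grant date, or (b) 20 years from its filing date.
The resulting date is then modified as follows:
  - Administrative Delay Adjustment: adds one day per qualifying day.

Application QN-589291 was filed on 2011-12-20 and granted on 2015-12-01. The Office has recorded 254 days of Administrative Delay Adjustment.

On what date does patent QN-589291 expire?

2033-08-12

(a) grant + 17 years → 1 December 2032.
(b) filing + 20 years → 20 December 2031.
Later of the two: 1 December 2032.
Administrative Delay Adjustment: +254 days → 12 August 2033.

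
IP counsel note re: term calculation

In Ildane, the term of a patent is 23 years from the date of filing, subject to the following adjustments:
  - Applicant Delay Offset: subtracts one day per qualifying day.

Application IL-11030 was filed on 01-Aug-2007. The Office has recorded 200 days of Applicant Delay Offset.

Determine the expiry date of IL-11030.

2030-01-13

Base term: filing date + 23 years → 1 August 2030.
Applicant Delay Offset: −200 days → 13 January 2030.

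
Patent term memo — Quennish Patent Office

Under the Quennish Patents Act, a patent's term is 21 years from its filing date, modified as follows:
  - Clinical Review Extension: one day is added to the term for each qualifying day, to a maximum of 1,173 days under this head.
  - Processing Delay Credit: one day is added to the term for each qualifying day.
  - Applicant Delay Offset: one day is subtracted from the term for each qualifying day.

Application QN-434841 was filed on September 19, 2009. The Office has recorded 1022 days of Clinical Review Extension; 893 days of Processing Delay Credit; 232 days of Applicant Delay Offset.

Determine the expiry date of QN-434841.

Base term: filing date + 21 years → 19 September 2030.
Clinical Review Extension: 1022 days (within the 1173-day cap) → +1022 days → 7 July 2033.
Processing Delay Credit: +893 days → 17 December 2035.
Applicant Delay Offset: −232 days → 29 April 2035.

April 29, 2035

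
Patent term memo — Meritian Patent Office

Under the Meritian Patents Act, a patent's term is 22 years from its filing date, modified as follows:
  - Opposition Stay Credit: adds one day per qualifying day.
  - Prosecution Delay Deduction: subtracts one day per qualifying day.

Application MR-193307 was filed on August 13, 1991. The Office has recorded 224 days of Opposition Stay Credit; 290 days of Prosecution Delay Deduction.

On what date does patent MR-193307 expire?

June 8, 2013

Base term: filing date + 22 years → 13 August 2013.
Opposition Stay Credit: +224 days → 25 March 2014.
Prosecution Delay Deduction: −290 days → 8 June 2013.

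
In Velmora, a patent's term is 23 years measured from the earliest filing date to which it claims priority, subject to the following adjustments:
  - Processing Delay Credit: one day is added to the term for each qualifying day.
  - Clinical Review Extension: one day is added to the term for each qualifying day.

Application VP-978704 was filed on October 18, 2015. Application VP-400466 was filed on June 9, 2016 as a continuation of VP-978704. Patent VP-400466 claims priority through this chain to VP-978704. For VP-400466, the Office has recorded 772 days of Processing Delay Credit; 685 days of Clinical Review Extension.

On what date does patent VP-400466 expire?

October 14, 2042

Earliest priority filing: 18 October 2015.
Base term: 18 October 2015 + 23 years → 18 October 2038.
Processing Delay Credit: +772 days → 28 November 2040.
Clinical Review Extension: +685 days → 14 October 2042.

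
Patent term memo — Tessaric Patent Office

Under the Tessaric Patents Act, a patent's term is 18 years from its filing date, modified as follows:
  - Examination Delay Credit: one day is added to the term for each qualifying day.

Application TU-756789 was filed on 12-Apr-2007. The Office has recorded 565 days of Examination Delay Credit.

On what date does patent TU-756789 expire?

2026-10-29

Base term: filing date + 18 years → 12 April 2025.
Examination Delay Credit: +565 days → 29 October 2026.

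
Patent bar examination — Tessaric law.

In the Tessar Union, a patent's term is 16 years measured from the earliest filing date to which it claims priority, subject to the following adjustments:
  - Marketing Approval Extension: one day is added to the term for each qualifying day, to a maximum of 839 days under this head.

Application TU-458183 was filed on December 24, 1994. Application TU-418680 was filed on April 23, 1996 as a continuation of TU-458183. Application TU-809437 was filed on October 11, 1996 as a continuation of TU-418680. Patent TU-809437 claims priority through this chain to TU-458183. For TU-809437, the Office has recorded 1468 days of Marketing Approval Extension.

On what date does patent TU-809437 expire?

Earliest priority filing: 24 December 1994.
Base term: 24 December 1994 + 16 years → 24 December 2010.
Marketing Approval Extension: 1468 days claimed exceeds the 839-day cap, so +839 days → 11 April 2013.

2013-04-11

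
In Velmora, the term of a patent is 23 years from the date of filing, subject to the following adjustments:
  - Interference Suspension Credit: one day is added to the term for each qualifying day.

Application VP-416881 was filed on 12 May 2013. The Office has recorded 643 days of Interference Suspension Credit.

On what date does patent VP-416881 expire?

February 14, 2038

Base term: filing date + 23 years → 12 May 2036.
Interference Suspension Credit: +643 days → 14 February 2038.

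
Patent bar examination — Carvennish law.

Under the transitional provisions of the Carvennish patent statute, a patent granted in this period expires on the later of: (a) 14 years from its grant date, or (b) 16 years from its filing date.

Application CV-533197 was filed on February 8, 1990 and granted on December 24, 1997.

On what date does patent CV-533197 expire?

(a) grant + 14 years → 24 December 2011.
(b) filing + 16 years → 8 February 2006.
Later of the two: 24 December 2011.

2011-12-24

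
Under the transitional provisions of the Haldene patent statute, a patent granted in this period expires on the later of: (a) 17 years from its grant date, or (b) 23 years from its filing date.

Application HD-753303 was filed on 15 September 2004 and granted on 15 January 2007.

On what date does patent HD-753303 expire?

(a) grant + 17 years → 15 January 2024.
(b) filing + 23 years → 15 September 2027.
Later of the two: 15 September 2027.

September 15, 2027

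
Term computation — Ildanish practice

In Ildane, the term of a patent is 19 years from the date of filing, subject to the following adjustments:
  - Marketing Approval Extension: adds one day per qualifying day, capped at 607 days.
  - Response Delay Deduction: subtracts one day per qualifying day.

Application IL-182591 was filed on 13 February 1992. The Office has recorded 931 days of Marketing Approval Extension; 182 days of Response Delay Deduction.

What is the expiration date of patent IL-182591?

2012-04-13

Base term: filing date + 19 years → 13 February 2011.
Marketing Approval Extension: 931 days claimed exceeds the 607-day cap, so +607 days → 12 October 2012.
Response Delay Deduction: −182 days → 13 April 2012.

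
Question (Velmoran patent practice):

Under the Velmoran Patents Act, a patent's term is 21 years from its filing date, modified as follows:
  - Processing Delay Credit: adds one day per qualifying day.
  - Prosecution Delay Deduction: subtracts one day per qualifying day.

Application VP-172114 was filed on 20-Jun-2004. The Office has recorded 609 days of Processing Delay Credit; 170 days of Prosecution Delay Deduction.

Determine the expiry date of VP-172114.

2026-09-02

Base term: filing date + 21 years → 20 June 2025.
Processing Delay Credit: +609 days → 19 February 2027.
Prosecution Delay Deduction: −170 days → 2 September 2026.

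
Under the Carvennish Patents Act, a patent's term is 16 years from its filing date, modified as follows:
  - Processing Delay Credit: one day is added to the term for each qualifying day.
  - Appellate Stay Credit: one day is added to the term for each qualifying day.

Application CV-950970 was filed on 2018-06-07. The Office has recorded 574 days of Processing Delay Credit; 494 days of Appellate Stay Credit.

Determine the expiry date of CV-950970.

Base term: filing date + 16 years → 7 June 2034.
Processing Delay Credit: +574 days → 2 January 2036.
Appellate Stay Credit: +494 days → 10 May 2037.

2037-05-10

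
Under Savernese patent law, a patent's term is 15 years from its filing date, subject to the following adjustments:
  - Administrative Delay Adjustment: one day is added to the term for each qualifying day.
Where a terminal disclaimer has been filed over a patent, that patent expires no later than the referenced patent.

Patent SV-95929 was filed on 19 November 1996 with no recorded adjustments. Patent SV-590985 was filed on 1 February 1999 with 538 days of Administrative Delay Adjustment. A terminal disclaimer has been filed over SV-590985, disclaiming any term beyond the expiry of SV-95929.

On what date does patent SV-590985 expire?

November 19, 2011

Natural term of SV-590985:
  Base: filing + 15 years → 1 February 2014.
  Administrative Delay Adjustment: +538 days → 24 July 2015.
Expiry of referenced patent SV-95929:
  Base: filing + 15 years → 19 November 2011.
Terminal disclaimer: SV-590985 expires on the earlier of 24 July 2015 and 19 November 2011.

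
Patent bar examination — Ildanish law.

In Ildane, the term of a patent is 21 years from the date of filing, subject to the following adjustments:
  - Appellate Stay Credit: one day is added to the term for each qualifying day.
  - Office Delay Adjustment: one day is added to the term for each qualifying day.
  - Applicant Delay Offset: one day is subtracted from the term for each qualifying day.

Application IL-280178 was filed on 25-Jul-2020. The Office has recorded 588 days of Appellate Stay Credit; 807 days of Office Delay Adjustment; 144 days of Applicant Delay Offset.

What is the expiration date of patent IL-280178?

December 27, 2044

Base term: filing date + 21 years → 25 July 2041.
Appellate Stay Credit: +588 days → 5 March 2043.
Office Delay Adjustment: +807 days → 20 May 2045.
Applicant Delay Offset: −144 days → 27 December 2044.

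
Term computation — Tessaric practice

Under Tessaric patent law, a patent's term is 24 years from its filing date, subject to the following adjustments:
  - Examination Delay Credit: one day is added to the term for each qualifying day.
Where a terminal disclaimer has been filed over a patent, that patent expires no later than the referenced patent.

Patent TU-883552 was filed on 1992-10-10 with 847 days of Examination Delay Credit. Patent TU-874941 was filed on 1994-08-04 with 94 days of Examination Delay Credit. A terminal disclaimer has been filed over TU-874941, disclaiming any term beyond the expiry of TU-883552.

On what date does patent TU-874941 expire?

2018-11-06

Natural term of TU-874941:
  Base: filing + 24 years → 4 August 2018.
  Examination Delay Credit: +94 days → 6 November 2018.
Expiry of referenced patent TU-883552:
  Base: filing + 24 years → 10 October 2016.
  Examination Delay Credit: +847 days → 4 February 2019.
Terminal disclaimer: TU-874941 expires on the earlier of 6 November 2018 and 4 February 2019.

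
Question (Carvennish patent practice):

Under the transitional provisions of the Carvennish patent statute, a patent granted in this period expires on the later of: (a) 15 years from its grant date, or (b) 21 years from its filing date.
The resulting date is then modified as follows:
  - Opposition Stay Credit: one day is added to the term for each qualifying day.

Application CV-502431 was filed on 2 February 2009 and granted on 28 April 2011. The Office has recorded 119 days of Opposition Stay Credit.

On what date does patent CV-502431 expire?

(a) grant + 15 years → 28 April 2026.
(b) filing + 21 years → 2 February 2030.
Later of the two: 2 February 2030.
Opposition Stay Credit: +119 days → 1 June 2030.

June 1, 2030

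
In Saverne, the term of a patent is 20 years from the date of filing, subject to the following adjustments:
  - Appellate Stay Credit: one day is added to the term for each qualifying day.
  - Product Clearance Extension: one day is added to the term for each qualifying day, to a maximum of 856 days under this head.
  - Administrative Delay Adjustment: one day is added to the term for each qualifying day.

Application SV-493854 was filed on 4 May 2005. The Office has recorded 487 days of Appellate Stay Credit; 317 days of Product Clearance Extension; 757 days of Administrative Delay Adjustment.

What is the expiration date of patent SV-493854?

2029-08-12

Base term: filing date + 20 years → 4 May 2025.
Appellate Stay Credit: +487 days → 3 September 2026.
Product Clearance Extension: 317 days (within the 856-day cap) → +317 days → 17 July 2027.
Administrative Delay Adjustment: +757 days → 12 August 2029.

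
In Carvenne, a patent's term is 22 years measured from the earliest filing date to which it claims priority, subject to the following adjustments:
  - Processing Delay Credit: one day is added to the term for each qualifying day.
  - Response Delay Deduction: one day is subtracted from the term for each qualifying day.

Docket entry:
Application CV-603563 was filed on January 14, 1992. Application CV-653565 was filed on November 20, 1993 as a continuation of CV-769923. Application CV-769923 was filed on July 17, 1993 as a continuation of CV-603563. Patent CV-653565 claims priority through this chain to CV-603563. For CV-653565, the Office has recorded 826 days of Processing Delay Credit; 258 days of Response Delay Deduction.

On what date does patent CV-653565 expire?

August 5, 2015

Earliest priority filing: 14 January 1992.
Base term: 14 January 1992 + 22 years → 14 January 2014.
Processing Delay Credit: +826 days → 19 April 2016.
Response Delay Deduction: −258 days → 5 August 2015.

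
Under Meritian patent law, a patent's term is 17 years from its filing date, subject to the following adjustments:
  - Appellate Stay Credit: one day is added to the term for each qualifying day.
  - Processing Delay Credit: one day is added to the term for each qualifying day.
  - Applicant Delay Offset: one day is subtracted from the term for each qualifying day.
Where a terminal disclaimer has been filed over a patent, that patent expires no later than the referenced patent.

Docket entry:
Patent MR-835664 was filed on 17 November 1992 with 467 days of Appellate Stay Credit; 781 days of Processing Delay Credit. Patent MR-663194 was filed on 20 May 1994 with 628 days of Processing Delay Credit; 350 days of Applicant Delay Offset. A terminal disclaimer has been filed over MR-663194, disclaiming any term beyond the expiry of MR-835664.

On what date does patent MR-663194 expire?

February 22, 2012

Natural term of MR-663194:
  Base: filing + 17 years → 20 May 2011.
  Processing Delay Credit: +628 days → 6 February 2013.
  Applicant Delay Offset: −350 days → 22 February 2012.
Expiry of referenced patent MR-835664:
  Base: filing + 17 years → 17 November 2009.
  Appellate Stay Credit: +467 days → 27 February 2011.
  Processing Delay Credit: +781 days → 18 April 2013.
Terminal disclaimer: MR-663194 expires on the earlier of 22 February 2012 and 18 April 2013.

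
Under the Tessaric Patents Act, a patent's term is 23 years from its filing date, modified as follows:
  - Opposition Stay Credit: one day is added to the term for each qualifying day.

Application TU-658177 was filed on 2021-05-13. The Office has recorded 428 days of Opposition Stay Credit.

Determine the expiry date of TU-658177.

2045-07-15

Base term: filing date + 23 years → 13 May 2044.
Opposition Stay Credit: +428 days → 15 July 2045.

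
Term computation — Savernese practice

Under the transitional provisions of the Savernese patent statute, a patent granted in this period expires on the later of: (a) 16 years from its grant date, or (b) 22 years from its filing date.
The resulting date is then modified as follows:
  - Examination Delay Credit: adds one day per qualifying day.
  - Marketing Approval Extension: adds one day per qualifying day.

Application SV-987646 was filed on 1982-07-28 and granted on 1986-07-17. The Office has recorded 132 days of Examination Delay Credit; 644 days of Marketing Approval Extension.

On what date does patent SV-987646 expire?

(a) grant + 16 years → 17 July 2002.
(b) filing + 22 years → 28 July 2004.
Later of the two: 28 July 2004.
Examination Delay Credit: +132 days → 7 December 2004.
Marketing Approval Extension: +644 days → 12 September 2006.

2006-09-12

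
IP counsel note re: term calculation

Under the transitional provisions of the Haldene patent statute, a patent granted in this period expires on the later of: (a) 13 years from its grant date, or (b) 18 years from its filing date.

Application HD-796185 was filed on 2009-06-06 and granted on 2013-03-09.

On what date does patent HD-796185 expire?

2027-06-06

(a) grant + 13 years → 9 March 2026.
(b) filing + 18 years → 6 June 2027.
Later of the two: 6 June 2027.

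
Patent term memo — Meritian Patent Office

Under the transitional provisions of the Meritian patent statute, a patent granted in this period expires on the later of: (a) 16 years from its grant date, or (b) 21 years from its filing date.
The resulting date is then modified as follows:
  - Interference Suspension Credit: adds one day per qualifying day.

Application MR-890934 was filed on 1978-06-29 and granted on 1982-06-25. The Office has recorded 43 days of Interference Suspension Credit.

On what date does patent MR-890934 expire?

August 11, 1999

(a) grant + 16 years → 25 June 1998.
(b) filing + 21 years → 29 June 1999.
Later of the two: 29 June 1999.
Interference Suspension Credit: +43 days → 11 August 1999.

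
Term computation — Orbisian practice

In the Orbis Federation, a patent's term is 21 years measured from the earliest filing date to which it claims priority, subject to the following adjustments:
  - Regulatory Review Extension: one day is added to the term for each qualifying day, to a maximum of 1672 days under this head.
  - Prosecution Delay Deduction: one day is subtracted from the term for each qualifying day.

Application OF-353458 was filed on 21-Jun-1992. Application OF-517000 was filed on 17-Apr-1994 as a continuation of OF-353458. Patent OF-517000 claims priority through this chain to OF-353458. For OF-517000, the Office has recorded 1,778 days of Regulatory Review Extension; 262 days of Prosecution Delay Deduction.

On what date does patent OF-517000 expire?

Earliest priority filing: 21 June 1992.
Base term: 21 June 1992 + 21 years → 21 June 2013.
Regulatory Review Extension: 1778 days claimed exceeds the 1672-day cap, so +1672 days → 18 January 2018.
Prosecution Delay Deduction: −262 days → 1 May 2017.

2017-05-01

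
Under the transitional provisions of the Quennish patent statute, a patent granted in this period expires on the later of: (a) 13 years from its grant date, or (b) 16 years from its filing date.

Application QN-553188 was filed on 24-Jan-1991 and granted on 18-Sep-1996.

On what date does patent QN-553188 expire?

September 18, 2009

(a) grant + 13 years → 18 September 2009.
(b) filing + 16 years → 24 January 2007.
Later of the two: 18 September 2009.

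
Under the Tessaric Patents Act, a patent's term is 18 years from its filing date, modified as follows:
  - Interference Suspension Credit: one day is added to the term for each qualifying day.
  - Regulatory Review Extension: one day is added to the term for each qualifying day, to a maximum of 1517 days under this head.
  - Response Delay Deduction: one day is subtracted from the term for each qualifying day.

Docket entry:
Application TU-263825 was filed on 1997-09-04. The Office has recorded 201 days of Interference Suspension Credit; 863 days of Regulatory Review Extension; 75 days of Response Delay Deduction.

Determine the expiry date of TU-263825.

2018-05-20

Base term: filing date + 18 years → 4 September 2015.
Interference Suspension Credit: +201 days → 23 March 2016.
Regulatory Review Extension: 863 days (within the 1517-day cap) → +863 days → 3 August 2018.
Response Delay Deduction: −75 days → 20 May 2018.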